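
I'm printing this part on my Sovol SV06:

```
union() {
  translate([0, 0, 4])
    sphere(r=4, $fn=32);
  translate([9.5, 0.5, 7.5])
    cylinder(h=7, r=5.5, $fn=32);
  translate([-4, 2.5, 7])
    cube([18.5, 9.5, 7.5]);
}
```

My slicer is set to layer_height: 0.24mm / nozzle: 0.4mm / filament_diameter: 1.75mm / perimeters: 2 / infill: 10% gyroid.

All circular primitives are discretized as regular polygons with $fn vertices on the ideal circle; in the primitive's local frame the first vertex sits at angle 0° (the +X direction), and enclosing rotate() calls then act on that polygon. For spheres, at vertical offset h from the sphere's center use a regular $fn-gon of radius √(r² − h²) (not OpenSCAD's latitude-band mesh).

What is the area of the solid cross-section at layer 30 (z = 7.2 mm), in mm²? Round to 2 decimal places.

At z = 7.2 mm: the sphere: section is a regular 32-gon, circumradius = √(r²−h²) = √(4²−3.2²) = 2.400 (area = (32/2)·2.400²·sin(360°/32) = 17.98 mm²); the cylinder at (9.5, 0.5) is absent (z outside [7.5, 14.5]); the cube at (-4, 2.5) (footprint 18.5×9.5) is included at this height (area 175.75 mm²); Combining (union): the 2 present regions are separate (no shared area or edge), so areas and boundary lengths simply add and each stays a separate island — area = 193.73 mm². Overall, the cross-section has 2 separate islands. Net area = 193.73 mm².

193.73 mm²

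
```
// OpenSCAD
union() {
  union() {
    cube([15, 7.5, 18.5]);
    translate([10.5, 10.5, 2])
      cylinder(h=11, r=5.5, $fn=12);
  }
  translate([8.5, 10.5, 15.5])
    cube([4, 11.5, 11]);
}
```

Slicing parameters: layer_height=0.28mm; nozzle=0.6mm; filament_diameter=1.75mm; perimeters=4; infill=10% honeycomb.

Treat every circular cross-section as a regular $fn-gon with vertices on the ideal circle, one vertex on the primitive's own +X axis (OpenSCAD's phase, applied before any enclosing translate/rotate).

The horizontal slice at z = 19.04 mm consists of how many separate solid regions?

1

At z = 19.04 mm: the cube is absent (z outside [0, 18.5]); the cylinder at (10.5, 10.5) is not intersected at this z (z outside [2, 13]); Combining (union): nothing is present at this height; the 4×11.5 cube at (8.5, 10.5) contributes its full rectangle; Taking the union: only the 4×11.5 cube at (8.5, 10.5) is present, so the union is just that shape — 1 connected region. The result has 1 disconnected region.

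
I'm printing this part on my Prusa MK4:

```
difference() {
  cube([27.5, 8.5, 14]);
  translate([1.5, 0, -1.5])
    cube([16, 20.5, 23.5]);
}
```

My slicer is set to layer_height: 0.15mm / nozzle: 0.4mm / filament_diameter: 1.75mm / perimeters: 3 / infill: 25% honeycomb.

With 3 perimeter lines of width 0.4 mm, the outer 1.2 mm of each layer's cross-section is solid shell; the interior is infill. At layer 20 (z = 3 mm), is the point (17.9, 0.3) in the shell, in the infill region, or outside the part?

At z = 3 mm: the 27.5×8.5 cube contributes its full rectangle; the 16×20.5 cube at (1.5, 0) contributes its full rectangle; After the difference (first − rest): starting from the 27.5×8.5 cube, the 16×20.5 cube at (1.5, 0) partially overlaps it — only the 136.00 mm² overlap (of its 328.00 mm²) is removed, clipping the outline — 2 connected regions. Overall, the cross-section has 2 separate islands. The nearest boundary edge runs (27.50, 0.00)→(17.50, 0.00); distance from the point to it = 0.30 mm. (Shell/infill is judged within the island containing the point — the largest one.) The point is inside the cross-section, 0.30 mm from the nearest boundary — within the 1.2 mm shell band (3 × 0.4).

shell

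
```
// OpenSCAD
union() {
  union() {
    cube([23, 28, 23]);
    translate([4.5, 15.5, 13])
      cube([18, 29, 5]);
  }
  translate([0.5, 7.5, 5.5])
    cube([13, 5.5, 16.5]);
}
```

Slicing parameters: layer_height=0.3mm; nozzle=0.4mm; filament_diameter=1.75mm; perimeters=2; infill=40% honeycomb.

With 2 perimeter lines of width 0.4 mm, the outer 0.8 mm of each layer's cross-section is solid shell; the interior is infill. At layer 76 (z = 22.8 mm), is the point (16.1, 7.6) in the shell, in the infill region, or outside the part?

At z = 22.8 mm: the cube is present — its section is the full 23×28 rectangle; the cube at (4.5, 15.5) is not intersected at this z (z outside [13, 18]); Combining (union): only the 23×28 cube is present, so the union is just that shape — 1 connected region; the cube at (0.5, 7.5) does not reach this height (z outside [5.5, 22]); Combining (union): only that combined region is present, so the union is just that shape — 1 connected region. Overall, the cross-section is a single solid region. The nearest boundary edge runs (23.00, 0.00)→(23.00, 28.00); distance from the point to it = 6.90 mm. The point is inside the cross-section and 6.90 mm from the nearest boundary — more than the 0.8 mm shell width (2 × 0.4), so it's in the infill interior.

infill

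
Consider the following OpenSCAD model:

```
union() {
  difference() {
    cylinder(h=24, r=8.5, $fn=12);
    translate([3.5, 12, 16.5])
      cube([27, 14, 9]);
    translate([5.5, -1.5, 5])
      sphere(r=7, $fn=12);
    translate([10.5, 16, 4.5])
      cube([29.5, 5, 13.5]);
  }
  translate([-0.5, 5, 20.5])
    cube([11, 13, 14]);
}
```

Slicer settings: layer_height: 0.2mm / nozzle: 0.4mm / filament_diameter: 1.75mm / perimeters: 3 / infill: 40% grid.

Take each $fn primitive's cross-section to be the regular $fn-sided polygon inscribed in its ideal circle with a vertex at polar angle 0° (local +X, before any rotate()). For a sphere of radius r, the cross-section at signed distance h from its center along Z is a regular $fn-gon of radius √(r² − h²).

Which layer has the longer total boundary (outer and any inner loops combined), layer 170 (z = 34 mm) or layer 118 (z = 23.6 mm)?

Layer 170 (z = 34): the cylinder does not reach this height (z outside [0, 24]); the cube at (3.5, 12) is absent (z outside [16.5, 25.5]); the sphere at (5.5, -1.5) is absent (|z−center|=29.000 > r=7); the cube at (10.5, 16) does not reach this height (z outside [4.5, 18]); After the difference (first − rest): the first operand is absent here, so nothing remains; the 11×13 cube at (-0.5, 5) contributes its full rectangle (perimeter 48.00 mm); Merging all regions: only the 11×13 cube at (-0.5, 5) is present, so the union is just that shape — boundary = 48.00 mm. So its perimeter = 48.00 mm. Layer 118 (z = 23.6): the cylinder: section is a regular 12-gon, circumradius r=8.5 (perimeter = 2·12·8.500·sin(180°/12) = 52.80 mm); the cube at (3.5, 12) (footprint 27×14) is included at this height (perimeter 82.00 mm); the sphere at (5.5, -1.5) is not intersected at this z (|z−center|=18.600 > r=7); the cube at (10.5, 16) is absent (z outside [4.5, 18]); Taking the first minus the rest: starting from the r=8.5 cylinder, the 27×14 cube at (3.5, 12) misses the remaining region (no effect) — boundary = 52.80 mm; the 11×13 cube at (-0.5, 5) contributes its full rectangle (perimeter 48.00 mm); Combining (union): the regions partially overlap (shared area 16.96 mm²), so the edge portions inside another operand are dropped and the merged outline is re-measured after clipping — boundary = 82.07 mm. So its perimeter = 82.07 mm. Layer 118 is larger (82.07 vs 48.00 mm).

layer 118 (z = 23.6 mm)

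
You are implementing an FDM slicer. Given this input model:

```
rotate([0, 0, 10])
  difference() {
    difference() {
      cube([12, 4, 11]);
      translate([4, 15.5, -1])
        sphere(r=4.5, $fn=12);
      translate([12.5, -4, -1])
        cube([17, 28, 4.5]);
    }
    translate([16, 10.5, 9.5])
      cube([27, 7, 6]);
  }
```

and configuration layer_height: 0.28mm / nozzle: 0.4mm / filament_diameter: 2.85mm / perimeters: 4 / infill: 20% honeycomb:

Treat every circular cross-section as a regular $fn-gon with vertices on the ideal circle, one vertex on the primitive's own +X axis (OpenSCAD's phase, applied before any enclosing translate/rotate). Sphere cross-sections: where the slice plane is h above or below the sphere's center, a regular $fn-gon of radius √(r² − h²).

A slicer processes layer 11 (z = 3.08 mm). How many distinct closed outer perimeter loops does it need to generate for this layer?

At z = 3.08 mm: the 12×4 cube contributes its full rectangle; the r=4.5 sphere at (4, 15.5) slices to a regular 12-gon of circumradius 1.898 (√(r²−h²) with h=4.08 from center); the cube at (12.5, -4) is present — its section is the full 17×28 rectangle; After the difference (first − rest): starting from the 12×4 cube, the r=4.5 sphere at (4, 15.5) misses the remaining region (no effect); the 17×28 cube at (12.5, -4) misses the remaining region (no effect) — 1 connected region; the cube at (16, 10.5) is not intersected at this z (z outside [9.5, 15.5]); Taking the first minus the rest: none of the subtracted shapes is present at this height, so that combined region is unchanged — 1 connected region; (whole slice rotated 10° about Z — lengths, areas and connectivity unchanged). The result has 1 disconnected region.

1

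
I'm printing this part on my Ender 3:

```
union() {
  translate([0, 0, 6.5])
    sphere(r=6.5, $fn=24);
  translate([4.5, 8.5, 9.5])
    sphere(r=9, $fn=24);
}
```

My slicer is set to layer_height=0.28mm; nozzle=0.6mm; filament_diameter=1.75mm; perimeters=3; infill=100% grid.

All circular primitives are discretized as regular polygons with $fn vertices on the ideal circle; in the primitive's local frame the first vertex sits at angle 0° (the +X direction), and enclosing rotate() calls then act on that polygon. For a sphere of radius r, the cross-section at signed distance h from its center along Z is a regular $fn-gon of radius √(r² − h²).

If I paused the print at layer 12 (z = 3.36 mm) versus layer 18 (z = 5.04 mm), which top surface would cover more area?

Layer 12 (z = 3.36): the r=6.5 sphere slices to a regular 24-gon of circumradius 5.691 (√(r²−h²) with h=3.14 from center) (area = (24/2)·5.691²·sin(360°/24) = 100.60 mm²); the sphere at (4.5, 8.5): section is a regular 24-gon, circumradius = √(r²−h²) = √(9²−6.14²) = 6.580 (area = (24/2)·6.580²·sin(360°/24) = 134.48 mm²); Taking the union: the regions partially overlap — summed areas 235.08 mm² minus the doubly-counted overlap 13.19 mm² gives 221.89 mm² — area = 221.89 mm². So its area = 221.89 mm². Layer 18 (z = 5.04): the r=6.5 sphere contributes a regular 24-gon of circumradius √(6.5²−1.46²) = 6.334 (area = (24/2)·6.334²·sin(360°/24) = 124.60 mm²); the r=9 sphere at (4.5, 8.5) slices to a regular 24-gon of circumradius 7.817 (√(r²−h²) with h=4.46 from center) (area = (24/2)·7.817²·sin(360°/24) = 189.79 mm²); Combining (union): the regions partially overlap — summed areas 314.39 mm² minus the doubly-counted overlap 31.32 mm² gives 283.08 mm² — area = 283.08 mm². So its area = 283.08 mm². Layer 18 is larger (283.08 vs 221.89 mm²).

layer 18 (z = 5.04 mm)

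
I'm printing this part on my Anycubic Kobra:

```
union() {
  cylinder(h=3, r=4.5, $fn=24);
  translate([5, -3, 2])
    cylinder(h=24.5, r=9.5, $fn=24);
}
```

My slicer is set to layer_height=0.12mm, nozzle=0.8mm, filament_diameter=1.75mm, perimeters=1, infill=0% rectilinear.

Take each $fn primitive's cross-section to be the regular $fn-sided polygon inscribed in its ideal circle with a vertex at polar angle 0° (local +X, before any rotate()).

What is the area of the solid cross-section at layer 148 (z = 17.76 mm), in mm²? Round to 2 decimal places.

At z = 17.76 mm: the cylinder is absent (z outside [0, 3]); the r=9.5 cylinder at (5, -3) contributes a regular 24-gon of circumradius 9.5 (area = (24/2)·9.500²·sin(360°/24) = 280.30 mm²); Merging all regions: only the r=9.5 cylinder at (5, -3) is present, so the union is just that shape — area = 280.30 mm². Overall, the cross-section is a single solid region. Net area = 280.30 mm².

280.30 mm²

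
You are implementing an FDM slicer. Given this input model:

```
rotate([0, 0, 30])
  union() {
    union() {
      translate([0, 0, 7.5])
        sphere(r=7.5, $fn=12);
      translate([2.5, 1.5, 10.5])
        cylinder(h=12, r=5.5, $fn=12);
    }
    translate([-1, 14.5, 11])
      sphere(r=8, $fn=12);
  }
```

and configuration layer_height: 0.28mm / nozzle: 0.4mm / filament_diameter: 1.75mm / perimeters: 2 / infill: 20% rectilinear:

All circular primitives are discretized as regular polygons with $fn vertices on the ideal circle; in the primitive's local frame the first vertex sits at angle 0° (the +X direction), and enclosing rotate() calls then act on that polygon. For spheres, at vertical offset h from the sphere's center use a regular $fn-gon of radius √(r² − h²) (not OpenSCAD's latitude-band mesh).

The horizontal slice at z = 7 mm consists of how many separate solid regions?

2

At z = 7 mm: the sphere: section is a regular 12-gon, circumradius = √(r²−h²) = √(7.5²−0.5²) = 7.483; the cylinder at (2.5, 1.5) is not intersected at this z (z outside [10.5, 22.5]); Combining (union): only the r=7.5 sphere is present, so the union is just that shape — 1 connected region; the r=8 sphere at (-1, 14.5) contributes a regular 12-gon of circumradius √(8²−4²) = 6.928; Taking the union: the 2 present regions are separate (no shared area or edge), so areas and boundary lengths simply add and each stays a separate island — 2 connected regions; (rotated 30° about Z; rotation is an isometry so areas/perimeters/island counts are preserved). The result has 2 disconnected regions.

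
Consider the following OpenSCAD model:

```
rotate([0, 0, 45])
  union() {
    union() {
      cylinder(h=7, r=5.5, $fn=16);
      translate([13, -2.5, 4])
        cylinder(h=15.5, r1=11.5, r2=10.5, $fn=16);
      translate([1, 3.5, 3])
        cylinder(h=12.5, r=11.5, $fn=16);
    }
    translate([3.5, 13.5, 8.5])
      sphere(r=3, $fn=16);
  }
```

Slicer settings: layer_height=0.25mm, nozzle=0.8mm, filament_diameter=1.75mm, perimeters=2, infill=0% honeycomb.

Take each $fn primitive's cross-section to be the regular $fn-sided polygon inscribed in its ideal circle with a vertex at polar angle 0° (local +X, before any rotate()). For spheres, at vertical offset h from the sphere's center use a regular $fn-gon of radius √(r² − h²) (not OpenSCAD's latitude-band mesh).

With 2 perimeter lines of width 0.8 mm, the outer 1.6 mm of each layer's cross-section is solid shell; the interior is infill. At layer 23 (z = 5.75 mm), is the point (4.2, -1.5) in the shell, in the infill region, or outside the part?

infill

At z = 5.75 mm: the r=5.5 cylinder contributes a regular 16-gon of circumradius 5.5; the cone at (13, -2.5) (r1=11.5→r2=10.5) has section circumradius 11.387 here — a regular 16-gon; the r=11.5 cylinder at (1, 3.5) contributes a regular 16-gon of circumradius 11.5; Merging all regions: the regions partially overlap (shared area 209.38 mm²), so overlapping operands fuse into one piece — 1 connected region; the r=3 sphere at (3.5, 13.5) contributes a regular 16-gon of circumradius √(3²−2.75²) = 1.199; Taking the union: the regions partially overlap (shared area 4.22 mm²), so overlapping operands fuse into one piece — 1 connected region; (whole slice rotated 45° about Z — lengths, areas and connectivity unchanged). Overall, the cross-section is a single solid region. Undo the 45° rotation: the query point maps to (1.909, -4.031) in the un-rotated model frame. The nearest boundary edge runs (2.98, -7.61)→(1.00, -8.00); distance from the point to it = 3.72 mm. The point is inside the cross-section and 3.72 mm from the nearest boundary — more than the 1.6 mm shell width (2 × 0.8), so it's in the infill interior.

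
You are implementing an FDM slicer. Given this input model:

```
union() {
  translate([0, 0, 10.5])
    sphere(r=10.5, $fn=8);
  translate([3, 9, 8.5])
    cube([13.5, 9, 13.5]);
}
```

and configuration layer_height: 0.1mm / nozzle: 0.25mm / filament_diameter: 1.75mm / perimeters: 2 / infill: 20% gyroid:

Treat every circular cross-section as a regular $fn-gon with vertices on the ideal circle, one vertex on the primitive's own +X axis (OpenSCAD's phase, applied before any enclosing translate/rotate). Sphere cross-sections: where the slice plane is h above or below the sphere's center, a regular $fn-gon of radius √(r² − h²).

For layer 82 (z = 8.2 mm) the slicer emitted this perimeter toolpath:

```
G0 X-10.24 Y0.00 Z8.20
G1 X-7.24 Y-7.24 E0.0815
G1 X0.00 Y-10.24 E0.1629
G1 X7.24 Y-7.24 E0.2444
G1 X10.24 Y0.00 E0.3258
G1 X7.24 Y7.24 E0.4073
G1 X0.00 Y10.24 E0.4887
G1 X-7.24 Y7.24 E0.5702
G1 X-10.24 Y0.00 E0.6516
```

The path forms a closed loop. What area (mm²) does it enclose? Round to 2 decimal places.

296.55 mm²

Apply the shoelace formula to the sequence of (X, Y) vertices; enclosed area = 296.55 mm².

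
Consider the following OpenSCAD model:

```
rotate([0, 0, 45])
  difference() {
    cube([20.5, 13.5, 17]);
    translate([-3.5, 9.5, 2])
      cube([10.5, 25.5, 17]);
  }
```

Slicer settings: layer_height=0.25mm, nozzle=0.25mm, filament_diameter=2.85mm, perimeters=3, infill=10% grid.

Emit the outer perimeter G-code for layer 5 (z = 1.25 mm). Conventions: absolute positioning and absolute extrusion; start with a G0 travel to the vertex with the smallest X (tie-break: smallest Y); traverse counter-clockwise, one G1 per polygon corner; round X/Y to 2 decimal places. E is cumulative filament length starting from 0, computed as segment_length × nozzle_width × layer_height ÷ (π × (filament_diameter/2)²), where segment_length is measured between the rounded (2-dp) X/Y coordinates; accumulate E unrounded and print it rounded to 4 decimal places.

At z = 1.25 mm: the cube (footprint 20.5×13.5) is included at this height; the cube at (-3.5, 9.5) is not intersected at this z (z outside [2, 19]); Taking the first minus the rest: none of the subtracted shapes is present at this height, so the 20.5×13.5 cube is unchanged — 1 connected region; (rotated 45° about Z; rotation is an isometry so areas/perimeters/island counts are preserved). The outline is a single polygon with 4 vertices. Extrusion per mm of travel: 0.25 × 0.25 / (π × 1.425²) = 0.009797. Accumulating E over each segment gives final E = 0.6663.

G0 X-9.55 Y9.55 Z1.25
G1 X0.00 Y0.00 E0.1323
G1 X14.50 Y14.50 E0.3332
G1 X4.95 Y24.04 E0.4655
G1 X-9.55 Y9.55 E0.6663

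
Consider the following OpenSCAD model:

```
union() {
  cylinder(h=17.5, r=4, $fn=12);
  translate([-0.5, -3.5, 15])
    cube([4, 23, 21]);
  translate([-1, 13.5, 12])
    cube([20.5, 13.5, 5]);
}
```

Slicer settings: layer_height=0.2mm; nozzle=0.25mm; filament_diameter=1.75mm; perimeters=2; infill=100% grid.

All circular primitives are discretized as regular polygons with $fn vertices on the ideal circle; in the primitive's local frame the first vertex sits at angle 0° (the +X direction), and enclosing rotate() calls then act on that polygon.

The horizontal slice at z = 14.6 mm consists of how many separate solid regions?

At z = 14.6 mm: the r=4 cylinder gives a regular 12-gon of circumradius 4 (constant along its height); the cube at (-0.5, -3.5) does not reach this height (z outside [15, 36]); the cube at (-1, 13.5) (footprint 20.5×13.5) is included at this height; Combining (union): the 2 present regions are separate (no shared area or edge), so areas and boundary lengths simply add and each stays a separate island — 2 connected regions. The result has 2 disconnected regions.

2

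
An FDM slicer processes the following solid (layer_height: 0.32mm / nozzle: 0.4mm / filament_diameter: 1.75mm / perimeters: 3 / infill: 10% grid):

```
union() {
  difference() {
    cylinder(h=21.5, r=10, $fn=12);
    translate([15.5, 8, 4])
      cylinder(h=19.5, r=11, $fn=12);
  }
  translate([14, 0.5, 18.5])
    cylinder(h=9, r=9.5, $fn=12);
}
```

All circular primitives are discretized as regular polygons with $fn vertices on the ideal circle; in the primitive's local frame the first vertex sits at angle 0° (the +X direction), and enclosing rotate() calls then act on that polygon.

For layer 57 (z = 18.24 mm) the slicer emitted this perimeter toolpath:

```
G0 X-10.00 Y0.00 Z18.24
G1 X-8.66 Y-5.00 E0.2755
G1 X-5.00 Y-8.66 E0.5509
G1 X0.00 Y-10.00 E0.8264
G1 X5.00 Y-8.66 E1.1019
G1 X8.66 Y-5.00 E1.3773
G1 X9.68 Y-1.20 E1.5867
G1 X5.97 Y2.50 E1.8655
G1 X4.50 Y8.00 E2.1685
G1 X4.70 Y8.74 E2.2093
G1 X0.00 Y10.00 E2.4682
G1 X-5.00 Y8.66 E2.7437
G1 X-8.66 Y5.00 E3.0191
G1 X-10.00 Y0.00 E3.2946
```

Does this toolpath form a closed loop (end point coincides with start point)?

Start point (G0): (-10.00, 0.00). End point (last G1): the path returns to the start — closed.

yes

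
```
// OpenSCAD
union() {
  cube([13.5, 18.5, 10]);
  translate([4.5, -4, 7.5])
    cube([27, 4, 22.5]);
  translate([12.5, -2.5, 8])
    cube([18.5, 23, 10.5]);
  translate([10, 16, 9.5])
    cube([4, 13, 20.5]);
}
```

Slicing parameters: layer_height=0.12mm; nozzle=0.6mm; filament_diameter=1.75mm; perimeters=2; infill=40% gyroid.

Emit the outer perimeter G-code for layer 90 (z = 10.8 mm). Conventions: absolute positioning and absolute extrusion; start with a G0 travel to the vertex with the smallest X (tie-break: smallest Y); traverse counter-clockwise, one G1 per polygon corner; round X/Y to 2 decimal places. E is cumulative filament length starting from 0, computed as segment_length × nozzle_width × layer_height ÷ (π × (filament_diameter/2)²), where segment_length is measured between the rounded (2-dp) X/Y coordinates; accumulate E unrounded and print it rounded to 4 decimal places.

G0 X4.50 Y-4.00 Z10.80
G1 X31.50 Y-4.00 E0.8082
G1 X31.50 Y0.00 E0.9280
G1 X31.00 Y0.00 E0.9429
G1 X31.00 Y20.50 E1.5566
G1 X14.00 Y20.50 E2.0655
G1 X14.00 Y29.00 E2.3199
G1 X10.00 Y29.00 E2.4396
G1 X10.00 Y16.00 E2.8288
G1 X12.50 Y16.00 E2.9036
G1 X12.50 Y0.00 E3.3826
G1 X4.50 Y0.00 E3.6220
G1 X4.50 Y-4.00 E3.7418

At z = 10.8 mm: the cube is not intersected at this z (z outside [0, 10]); the cube at (4.5, -4) is present — its section is the full 27×4 rectangle; the cube at (12.5, -2.5) (footprint 18.5×23) is included at this height; the cube at (10, 16) (footprint 4×13) is included at this height; Combining (union): the regions partially overlap (shared area 53.00 mm²), so overlapping operands fuse into one piece — 1 connected region. The outline is a single polygon with 12 vertices. Extrusion per mm of travel: 0.6 × 0.12 / (π × 0.875²) = 0.029934. Accumulating E over each segment gives final E = 3.7418.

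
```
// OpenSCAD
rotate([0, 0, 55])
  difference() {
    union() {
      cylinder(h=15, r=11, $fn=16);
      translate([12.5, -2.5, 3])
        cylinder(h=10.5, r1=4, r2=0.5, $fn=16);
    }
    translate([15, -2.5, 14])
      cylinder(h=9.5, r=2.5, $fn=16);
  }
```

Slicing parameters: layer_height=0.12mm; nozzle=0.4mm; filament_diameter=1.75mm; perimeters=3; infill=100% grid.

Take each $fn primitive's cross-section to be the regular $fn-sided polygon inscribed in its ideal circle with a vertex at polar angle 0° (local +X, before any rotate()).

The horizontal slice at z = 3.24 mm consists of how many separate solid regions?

At z = 3.24 mm: the cylinder: section is a regular 16-gon, circumradius r=11; the cone at (12.5, -2.5) (r1=4→r2=0.5) has section circumradius 3.920 here — a regular 16-gon; Combining (union): the regions partially overlap (shared area 8.56 mm²), so overlapping operands fuse into one piece — 1 connected region; the cylinder at (15, -2.5) is not intersected at this z (z outside [14, 23.5]); Subtracting the remaining from the first: none of the subtracted shapes is present at this height, so the result so far is unchanged — 1 connected region; (rotated 55° about Z; rotation is an isometry so areas/perimeters/island counts are preserved). The result has 1 disconnected region.

1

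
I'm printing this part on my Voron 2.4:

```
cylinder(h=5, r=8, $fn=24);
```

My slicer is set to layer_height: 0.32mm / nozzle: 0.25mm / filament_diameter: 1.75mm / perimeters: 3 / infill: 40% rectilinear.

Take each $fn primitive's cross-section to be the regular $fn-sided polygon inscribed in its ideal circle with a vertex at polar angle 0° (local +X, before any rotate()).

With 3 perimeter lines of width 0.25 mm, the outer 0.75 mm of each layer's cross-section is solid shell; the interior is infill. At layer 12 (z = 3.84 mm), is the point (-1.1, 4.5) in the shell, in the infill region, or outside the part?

infill

At z = 3.84 mm: the r=8 cylinder contributes a regular 24-gon of circumradius 8. Overall, the cross-section is a single solid region. The nearest boundary edge runs (0.00, 8.00)→(-2.07, 7.73); distance from the point to it = 3.33 mm. The point is inside the cross-section and 3.33 mm from the nearest boundary — more than the 0.75 mm shell width (3 × 0.25), so it's in the infill interior.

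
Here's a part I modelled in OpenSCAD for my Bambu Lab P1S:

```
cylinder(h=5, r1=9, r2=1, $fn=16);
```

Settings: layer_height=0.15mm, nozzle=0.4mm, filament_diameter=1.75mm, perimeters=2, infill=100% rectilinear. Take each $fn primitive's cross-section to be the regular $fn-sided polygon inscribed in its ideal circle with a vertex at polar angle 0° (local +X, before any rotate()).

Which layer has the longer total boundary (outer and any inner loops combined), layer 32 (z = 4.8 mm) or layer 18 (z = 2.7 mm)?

Layer 32 (z = 4.8): the cone contributes a regular 16-gon of circumradius 1.320 (interpolated between r1=9 and r2=1 at t=0.960) (perimeter = 2·16·1.320·sin(180°/16) = 8.24 mm). So its perimeter = 8.24 mm. Layer 18 (z = 2.7): the cone contributes a regular 16-gon of circumradius 4.680 (interpolated between r1=9 and r2=1 at t=0.540) (perimeter = 2·16·4.680·sin(180°/16) = 29.22 mm). So its perimeter = 29.22 mm. Layer 18 is larger (29.22 vs 8.24 mm).

layer 18 (z = 2.7 mm)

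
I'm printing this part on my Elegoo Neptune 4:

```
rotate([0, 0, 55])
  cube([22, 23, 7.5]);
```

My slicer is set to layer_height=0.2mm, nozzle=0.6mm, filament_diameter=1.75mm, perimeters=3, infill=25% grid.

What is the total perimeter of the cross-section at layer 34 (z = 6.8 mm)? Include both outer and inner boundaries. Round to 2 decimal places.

At z = 6.8 mm: the cube is present — its section is the full 22×23 rectangle (perimeter 90.00 mm); (whole slice rotated 55° about Z — lengths, areas and connectivity unchanged). Overall, the cross-section is a single solid region. Total boundary length (outer) = 90.00 mm.

90.00 mm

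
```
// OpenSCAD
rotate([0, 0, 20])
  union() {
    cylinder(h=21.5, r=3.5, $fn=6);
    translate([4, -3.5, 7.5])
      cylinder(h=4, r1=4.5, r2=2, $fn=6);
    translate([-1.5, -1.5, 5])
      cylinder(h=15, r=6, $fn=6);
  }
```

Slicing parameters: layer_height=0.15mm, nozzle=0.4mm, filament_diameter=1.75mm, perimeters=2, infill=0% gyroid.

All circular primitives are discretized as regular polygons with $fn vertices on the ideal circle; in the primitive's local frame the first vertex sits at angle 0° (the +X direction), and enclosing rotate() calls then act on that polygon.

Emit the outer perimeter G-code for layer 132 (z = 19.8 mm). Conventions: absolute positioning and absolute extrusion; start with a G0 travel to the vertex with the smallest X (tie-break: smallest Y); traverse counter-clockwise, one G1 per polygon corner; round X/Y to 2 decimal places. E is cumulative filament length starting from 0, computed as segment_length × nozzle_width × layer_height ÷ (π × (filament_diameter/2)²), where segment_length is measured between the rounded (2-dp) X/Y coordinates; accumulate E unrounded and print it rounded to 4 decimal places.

G0 X-6.53 Y-3.97 Z19.80
G1 X-1.94 Y-7.83 E0.1496
G1 X3.70 Y-5.78 E0.2993
G1 X4.74 Y0.13 E0.4490
G1 X0.15 Y3.99 E0.5986
G1 X-5.49 Y1.93 E0.7484
G1 X-6.53 Y-3.97 E0.8978

At z = 19.8 mm: the r=3.5 cylinder gives a regular 6-gon of circumradius 3.5 (constant along its height); the cone at (4, -3.5) does not reach this height (z outside [7.5, 11.5]); the r=6 cylinder at (-1.5, -1.5) gives a regular 6-gon of circumradius 6 (constant along its height); Merging all regions: the r=3.5 cylinder lies entirely inside the r=6 cylinder at (-1.5, -1.5), so the union is just the r=6 cylinder at (-1.5, -1.5) — 1 connected region; (whole slice rotated 20° about Z — lengths, areas and connectivity unchanged). The outline is a single polygon with 6 vertices. Extrusion per mm of travel: 0.4 × 0.15 / (π × 0.875²) = 0.024945. Accumulating E over each segment gives final E = 0.8978.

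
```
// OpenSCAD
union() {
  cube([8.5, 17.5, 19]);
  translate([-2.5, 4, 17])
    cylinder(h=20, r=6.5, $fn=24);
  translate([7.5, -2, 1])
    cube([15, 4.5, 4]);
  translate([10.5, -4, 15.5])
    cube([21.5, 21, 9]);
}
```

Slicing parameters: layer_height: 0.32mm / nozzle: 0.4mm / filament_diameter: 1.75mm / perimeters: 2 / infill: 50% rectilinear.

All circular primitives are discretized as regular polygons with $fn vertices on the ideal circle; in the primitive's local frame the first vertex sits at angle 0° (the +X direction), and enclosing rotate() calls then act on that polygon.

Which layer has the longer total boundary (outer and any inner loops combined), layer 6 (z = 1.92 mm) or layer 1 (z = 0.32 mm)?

layer 6 (z = 1.92 mm)

Layer 6 (z = 1.92): the cube is present — its section is the full 8.5×17.5 rectangle (perimeter 52.00 mm); the cylinder at (-2.5, 4) does not reach this height (z outside [17, 37]); the 15×4.5 cube at (7.5, -2) contributes its full rectangle (perimeter 39.00 mm); the cube at (10.5, -4) does not reach this height (z outside [15.5, 24.5]); Taking the union: the regions partially overlap (shared area 2.50 mm²), so the edge portions inside another operand are dropped and the merged outline is re-measured after clipping — boundary = 84.00 mm. So its perimeter = 84.00 mm. Layer 1 (z = 0.32): the cube (footprint 8.5×17.5) is included at this height (perimeter 52.00 mm); the cylinder at (-2.5, 4) is absent (z outside [17, 37]); the cube at (7.5, -2) does not reach this height (z outside [1, 5]); the cube at (10.5, -4) does not reach this height (z outside [15.5, 24.5]); Taking the union: only the 8.5×17.5 cube is present, so the union is just that shape — boundary = 52.00 mm. So its perimeter = 52.00 mm. Layer 6 is larger (84.00 vs 52.00 mm).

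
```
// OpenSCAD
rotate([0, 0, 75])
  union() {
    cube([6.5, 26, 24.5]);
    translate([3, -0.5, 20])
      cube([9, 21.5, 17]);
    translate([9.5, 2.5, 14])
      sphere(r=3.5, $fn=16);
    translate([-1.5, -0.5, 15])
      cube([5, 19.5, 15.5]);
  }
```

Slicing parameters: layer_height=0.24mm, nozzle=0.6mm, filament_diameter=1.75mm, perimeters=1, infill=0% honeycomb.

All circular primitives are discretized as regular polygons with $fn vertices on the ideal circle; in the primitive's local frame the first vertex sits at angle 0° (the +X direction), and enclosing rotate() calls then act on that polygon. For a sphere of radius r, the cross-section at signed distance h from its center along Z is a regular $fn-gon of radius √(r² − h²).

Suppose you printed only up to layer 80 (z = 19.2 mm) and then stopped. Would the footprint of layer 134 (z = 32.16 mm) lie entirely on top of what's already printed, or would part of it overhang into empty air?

part overhangs

Compare the two slices. At z = 19.2: the cube is present — its section is the full 6.5×26 rectangle (area 169.00 mm²); the cube at (3, -0.5) is not intersected at this z (z outside [20, 37]); the sphere at (9.5, 2.5) is absent (|z−center|=5.200 > r=3.5); the 5×19.5 cube at (-1.5, -0.5) contributes its full rectangle (area 97.50 mm²); Combining (union): the regions partially overlap — summed areas 266.50 mm² minus the doubly-counted overlap 66.50 mm² gives 200.00 mm² — area = 200.00 mm²; (rotated 75° about Z; rotation is an isometry so areas/perimeters/island counts are preserved). At z = 32.16: the cube is not intersected at this z (z outside [0, 24.5]); the 9×21.5 cube at (3, -0.5) contributes its full rectangle (area 193.50 mm²); the sphere at (9.5, 2.5) is absent (|z−center|=18.160 > r=3.5); the cube at (-1.5, -0.5) is not intersected at this z (z outside [15, 30.5]); Combining (union): only the 9×21.5 cube at (3, -0.5) is present, so the union is just that shape — area = 193.50 mm²; (whole slice rotated 75° about Z — lengths, areas and connectivity unchanged). Checking containment: at z = 32.16 the cross-section extends beyond the z = 19.2 cross-section by about 119.75 mm².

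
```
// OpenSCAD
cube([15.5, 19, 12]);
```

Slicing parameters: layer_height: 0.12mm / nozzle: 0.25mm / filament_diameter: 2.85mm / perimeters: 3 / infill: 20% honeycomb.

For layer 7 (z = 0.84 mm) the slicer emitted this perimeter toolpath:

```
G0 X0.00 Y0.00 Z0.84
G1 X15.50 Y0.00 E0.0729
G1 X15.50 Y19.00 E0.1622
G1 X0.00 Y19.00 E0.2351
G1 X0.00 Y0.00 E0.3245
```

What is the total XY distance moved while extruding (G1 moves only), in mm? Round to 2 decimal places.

69.00 mm

Sum the Euclidean lengths of each G1 segment: total = 69.00 mm.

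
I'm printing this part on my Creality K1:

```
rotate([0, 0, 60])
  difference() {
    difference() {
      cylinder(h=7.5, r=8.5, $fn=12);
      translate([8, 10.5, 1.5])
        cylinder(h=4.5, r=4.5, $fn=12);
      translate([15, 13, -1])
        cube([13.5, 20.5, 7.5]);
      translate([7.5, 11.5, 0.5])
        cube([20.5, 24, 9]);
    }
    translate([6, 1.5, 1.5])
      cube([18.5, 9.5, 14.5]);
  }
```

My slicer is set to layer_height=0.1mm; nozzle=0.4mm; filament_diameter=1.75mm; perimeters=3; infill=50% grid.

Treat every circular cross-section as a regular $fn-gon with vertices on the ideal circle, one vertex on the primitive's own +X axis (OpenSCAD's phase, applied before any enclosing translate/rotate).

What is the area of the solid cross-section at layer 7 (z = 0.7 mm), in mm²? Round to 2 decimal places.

216.75 mm²

At z = 0.7 mm: the r=8.5 cylinder contributes a regular 12-gon of circumradius 8.5 (area = (12/2)·8.500²·sin(360°/12) = 216.75 mm²); the cylinder at (8, 10.5) is not intersected at this z (z outside [1.5, 6]); the 13.5×20.5 cube at (15, 13) contributes its full rectangle (area 276.75 mm²); the 20.5×24 cube at (7.5, 11.5) contributes its full rectangle (area 492.00 mm²); After the difference (first − rest): starting from the r=8.5 cylinder (216.75 mm²), the 13.5×20.5 cube at (15, 13) misses the remaining region (no effect); the 20.5×24 cube at (7.5, 11.5) misses the remaining region (no effect) — area = 216.75 mm²; the cube at (6, 1.5) is not intersected at this z (z outside [1.5, 16]); Taking the first minus the rest: none of the subtracted shapes is present at this height, so the result so far is unchanged — area = 216.75 mm²; (rotated 60° about Z; rotation is an isometry so areas/perimeters/island counts are preserved). Overall, the cross-section is a single solid region. Net area = 216.75 mm².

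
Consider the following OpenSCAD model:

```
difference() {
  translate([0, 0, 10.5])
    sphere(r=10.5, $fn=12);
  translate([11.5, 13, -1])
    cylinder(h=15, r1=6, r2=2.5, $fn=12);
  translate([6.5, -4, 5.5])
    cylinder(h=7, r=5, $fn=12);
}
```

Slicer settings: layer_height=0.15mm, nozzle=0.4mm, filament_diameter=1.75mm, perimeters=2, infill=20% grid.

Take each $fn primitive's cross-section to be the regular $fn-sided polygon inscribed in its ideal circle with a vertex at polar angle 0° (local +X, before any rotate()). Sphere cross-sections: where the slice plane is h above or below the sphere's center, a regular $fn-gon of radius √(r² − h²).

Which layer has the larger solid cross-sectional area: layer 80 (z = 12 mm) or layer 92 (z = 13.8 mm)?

layer 92 (z = 13.8 mm)

Layer 80 (z = 12): the r=10.5 sphere slices to a regular 12-gon of circumradius 10.392 (√(r²−h²) with h=1.5 from center) (area = (12/2)·10.392²·sin(360°/12) = 324.00 mm²); the cone at (11.5, 13) (r1=6→r2=2.5) has section circumradius 2.967 here — a regular 12-gon (area = (12/2)·2.967²·sin(360°/12) = 26.40 mm²); the cylinder at (6.5, -4): section is a regular 12-gon, circumradius r=5 (area = (12/2)·5.000²·sin(360°/12) = 75.00 mm²); Subtracting the remaining from the first: starting from the r=10.5 sphere (324.00 mm²), the cone at (11.5, 13) misses the remaining region (no effect); the r=5 cylinder at (6.5, -4) partially overlaps it — only the 57.83 mm² overlap (of its 75.00 mm²) is removed, clipping the outline — area = 266.17 mm². So its area = 266.17 mm². Layer 92 (z = 13.8): the r=10.5 sphere contributes a regular 12-gon of circumradius √(10.5²−3.3²) = 9.968 (area = (12/2)·9.968²·sin(360°/12) = 298.08 mm²); the cone at (11.5, 13) contributes a regular 12-gon of circumradius 2.547 (interpolated between r1=6 and r2=2.5 at t=0.987) (area = (12/2)·2.547²·sin(360°/12) = 19.46 mm²); the cylinder at (6.5, -4) is not intersected at this z (z outside [5.5, 12.5]); Taking the first minus the rest: starting from the r=10.5 sphere (298.08 mm²), the cone at (11.5, 13) misses the remaining region (no effect) — area = 298.08 mm². So its area = 298.08 mm². Layer 92 is larger (298.08 vs 266.17 mm²).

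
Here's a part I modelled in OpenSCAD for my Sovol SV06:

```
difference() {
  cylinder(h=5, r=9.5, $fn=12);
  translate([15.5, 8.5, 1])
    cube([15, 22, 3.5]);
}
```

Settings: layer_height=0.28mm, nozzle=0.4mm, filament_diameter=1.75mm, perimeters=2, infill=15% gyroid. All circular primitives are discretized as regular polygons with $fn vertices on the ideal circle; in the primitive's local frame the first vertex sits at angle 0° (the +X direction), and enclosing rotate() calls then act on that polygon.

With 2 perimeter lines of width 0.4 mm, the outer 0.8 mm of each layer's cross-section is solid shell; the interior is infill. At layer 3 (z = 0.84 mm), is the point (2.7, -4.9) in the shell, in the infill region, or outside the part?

At z = 0.84 mm: the r=9.5 cylinder contributes a regular 12-gon of circumradius 9.5; the cube at (15.5, 8.5) is not intersected at this z (z outside [1, 4.5]); Taking the first minus the rest: none of the subtracted shapes is present at this height, so the r=9.5 cylinder is unchanged — 1 connected region. Overall, the cross-section is a single solid region. The nearest boundary edge runs (-0.00, -9.50)→(4.75, -8.23); distance from the point to it = 3.74 mm. The point is inside the cross-section and 3.74 mm from the nearest boundary — more than the 0.8 mm shell width (2 × 0.4), so it's in the infill interior.

infill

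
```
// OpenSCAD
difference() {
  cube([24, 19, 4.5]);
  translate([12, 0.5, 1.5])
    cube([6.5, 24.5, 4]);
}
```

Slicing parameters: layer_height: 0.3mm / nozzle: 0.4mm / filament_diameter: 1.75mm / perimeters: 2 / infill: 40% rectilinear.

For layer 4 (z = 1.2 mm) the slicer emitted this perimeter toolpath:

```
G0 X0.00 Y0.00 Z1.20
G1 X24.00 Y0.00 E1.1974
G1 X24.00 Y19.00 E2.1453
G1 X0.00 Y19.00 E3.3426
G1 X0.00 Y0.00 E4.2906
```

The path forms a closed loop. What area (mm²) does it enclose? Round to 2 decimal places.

Apply the shoelace formula to the sequence of (X, Y) vertices; enclosed area = 456.00 mm².

456.00 mm²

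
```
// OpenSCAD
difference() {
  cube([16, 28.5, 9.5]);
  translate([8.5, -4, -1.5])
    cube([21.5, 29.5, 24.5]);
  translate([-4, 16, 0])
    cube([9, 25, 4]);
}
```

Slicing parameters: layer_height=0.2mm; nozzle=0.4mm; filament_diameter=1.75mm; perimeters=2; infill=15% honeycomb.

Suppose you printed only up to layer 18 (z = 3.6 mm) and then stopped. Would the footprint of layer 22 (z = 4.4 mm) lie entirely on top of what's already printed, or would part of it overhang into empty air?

part overhangs

Compare the two slices. At z = 3.6: the cube (footprint 16×28.5) is included at this height (area 456.00 mm²); the cube at (8.5, -4) is present — its section is the full 21.5×29.5 rectangle (area 634.25 mm²); the cube at (-4, 16) is present — its section is the full 9×25 rectangle (area 225.00 mm²); Taking the first minus the rest: starting from the 16×28.5 cube (456.00 mm²), the 21.5×29.5 cube at (8.5, -4) partially overlaps it — only the 191.25 mm² overlap (of its 634.25 mm²) is removed, clipping the outline; the 9×25 cube at (-4, 16) partially overlaps it — only the 62.50 mm² overlap (of its 225.00 mm²) is removed, clipping the outline — area = 202.25 mm². At z = 4.4: the cube (footprint 16×28.5) is included at this height (area 456.00 mm²); the 21.5×29.5 cube at (8.5, -4) contributes its full rectangle (area 634.25 mm²); the cube at (-4, 16) does not reach this height (z outside [0, 4]); Taking the first minus the rest: starting from the 16×28.5 cube (456.00 mm²), the 21.5×29.5 cube at (8.5, -4) partially overlaps it — only the 191.25 mm² overlap (of its 634.25 mm²) is removed, clipping the outline — area = 264.75 mm². Checking containment: at z = 4.4 the cross-section extends beyond the z = 3.6 cross-section by about 62.50 mm².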